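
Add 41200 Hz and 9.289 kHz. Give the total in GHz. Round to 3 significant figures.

5.05 × 10^-5 GHz

41200 Hz = 4.12000 × 10^-5 GHz and 9.289 kHz = 9.28900 × 10^-6 GHz.
4.12000 × 10^-5 + 9.28900 × 10^-6 ≈ 5.05 × 10^-5 GHz.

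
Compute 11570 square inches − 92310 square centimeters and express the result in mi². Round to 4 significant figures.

-6.820e-7 mi²

11570 in² = 2.882060e-6 mi² and 92310 cm² = 3.564109e-6 mi².
2.882060e-6 − 3.564109e-6 ≈ -6.820e-7 mi².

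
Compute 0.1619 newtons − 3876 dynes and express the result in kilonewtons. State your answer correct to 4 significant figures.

0.1619 N = 0.000161900 kN and 3876 dyn = 3.87600 × 10^-5 kN.
0.000161900 − 3.87600 × 10^-5 ≈ 0.0001231 kN.

0.0001231 kN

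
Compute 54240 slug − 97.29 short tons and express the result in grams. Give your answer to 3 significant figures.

54240 slug = 7.91573e+8 g and 97.29 short ton = 8.82600e+7 g.
7.91573e+8 − 8.82600e+7 ≈ 7.03e+8 g.

7.03e+8 g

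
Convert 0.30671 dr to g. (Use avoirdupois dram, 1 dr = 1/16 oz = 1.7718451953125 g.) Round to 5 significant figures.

0.54344 g

1 dram = 1.77185 g.
0.30671 × 1.77185 ≈ 0.54344 g.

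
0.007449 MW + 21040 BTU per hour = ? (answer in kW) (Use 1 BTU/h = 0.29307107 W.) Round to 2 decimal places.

13.62 kW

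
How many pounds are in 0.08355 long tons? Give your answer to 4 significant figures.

187.2 pounds

1 long ton = 2240.00 pounds.
0.08355 × 2240.00 ≈ 187.2 lb.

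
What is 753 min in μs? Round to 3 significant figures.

4.52 × 10^10 μs

1 minute = 6.00000 × 10^7 microseconds.
Thus 753 × 6.00000 × 10^7 ≈ 4.52 × 10^10 μs.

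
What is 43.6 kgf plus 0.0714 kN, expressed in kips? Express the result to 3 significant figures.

0.112 kips

43.6 kgf = 0.0961215 kip and 0.0714 kN = 0.0160514 kip.
0.0961215 + 0.0160514 ≈ 0.112 kip.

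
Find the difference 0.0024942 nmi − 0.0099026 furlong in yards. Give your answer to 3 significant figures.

0.0024942 nmi = 5.05168 yd and 0.0099026 furlong = 2.17857 yd.
5.05168 − 2.17857 ≈ 2.87 yd.

2.87 yards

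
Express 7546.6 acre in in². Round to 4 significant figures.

4.734 × 10^10 in²

1 acre = 6.27264 × 10^6 square inches.
Then 7546.6 × 6.27264 × 10^6 ≈ 4.734 × 10^10 in².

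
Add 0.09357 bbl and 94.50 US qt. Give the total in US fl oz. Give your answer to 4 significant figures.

0.09357 bbl = 503.032 US fl oz and 94.50 US qt = 3024.00 US fl oz.
503.032 + 3024.00 ≈ 3527 US fl oz.

3527 US fl oz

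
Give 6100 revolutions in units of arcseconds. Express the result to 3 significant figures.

1 rev = 1.29600 × 10^6 arcsec.
Then 6100 × 1.29600 × 10^6 ≈ 7.91 × 10^9 arcsec.

7.91 × 10^9 arcsec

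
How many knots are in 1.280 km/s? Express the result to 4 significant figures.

1 km/s = 1943.84 kn.
Thus 1.280 × 1943.84 ≈ 2488 kn.

2488 kn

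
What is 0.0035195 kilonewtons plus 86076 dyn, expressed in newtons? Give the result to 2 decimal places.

4.38 N

0.0035195 kN = 3.51950 N and 86076 dyn = 0.860760 N.
3.51950 + 0.860760 ≈ 4.38 N.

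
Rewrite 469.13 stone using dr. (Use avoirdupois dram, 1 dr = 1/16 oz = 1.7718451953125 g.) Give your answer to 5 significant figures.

1.6814 × 10^6 drams

1 st = 3584.00 drams.
Then 469.13 × 3584.00 ≈ 1.6814 × 10^6 dr.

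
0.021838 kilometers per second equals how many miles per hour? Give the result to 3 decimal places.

1 kilometer per second = 2236.94 miles per hour.
0.021838 × 2236.94 ≈ 48.850 mph.

48.850 mph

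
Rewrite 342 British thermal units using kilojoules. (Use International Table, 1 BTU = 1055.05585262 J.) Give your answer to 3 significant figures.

361 kilojoules

1 British thermal unit = 1.05506 kilojoules.
So 342 × 1.05506 ≈ 361 kJ.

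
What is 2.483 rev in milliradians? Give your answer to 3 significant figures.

15600 milliradians

1 rev = 6283.19 mrad.
Then 2.483 × 6283.19 ≈ 15600 mrad.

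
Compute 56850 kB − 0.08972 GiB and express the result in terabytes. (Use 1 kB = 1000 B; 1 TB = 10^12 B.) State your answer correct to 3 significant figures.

56850 kB = 5.68500 × 10^-5 TB and 0.08972 GiB = 9.63361 × 10^-5 TB.
5.68500 × 10^-5 − 9.63361 × 10^-5 ≈ -3.95 × 10^-5 TB.

-3.95 × 10^-5 TB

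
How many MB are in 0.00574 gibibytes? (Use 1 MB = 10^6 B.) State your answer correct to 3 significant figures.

6.16 MB

1 GiB = 1073.74 megabytes.
Then 0.00574 × 1073.74 ≈ 6.16 MB.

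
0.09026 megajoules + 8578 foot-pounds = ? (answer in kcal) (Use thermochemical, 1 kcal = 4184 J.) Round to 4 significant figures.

0.09026 MJ = 21.5727 kcal and 8578 ft·lbf = 2.77969 kcal.
21.5727 + 2.77969 ≈ 24.35 kcal.

24.35 kilocalories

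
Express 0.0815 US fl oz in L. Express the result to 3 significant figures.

0.00241 liters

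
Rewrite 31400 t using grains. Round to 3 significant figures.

4.85e+11 gr

1 t = 1.54324e+7 gr.
31400 × 1.54324e+7 ≈ 4.85e+11 gr.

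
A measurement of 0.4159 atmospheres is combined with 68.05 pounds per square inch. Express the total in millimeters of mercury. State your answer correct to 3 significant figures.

3840 millimeters of mercury

0.4159 atm = 316.084 mmHg and 68.05 psi = 3519.20 mmHg.
316.084 + 3519.20 ≈ 3840 mmHg.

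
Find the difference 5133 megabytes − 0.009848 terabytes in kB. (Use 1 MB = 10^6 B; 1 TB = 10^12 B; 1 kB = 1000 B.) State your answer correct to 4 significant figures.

5133 MB = 5.13300e+6 kB and 0.009848 TB = 9.84800e+6 kB.
5.13300e+6 − 9.84800e+6 ≈ -4.715e+6 kB.

-4.715e+6 kilobytes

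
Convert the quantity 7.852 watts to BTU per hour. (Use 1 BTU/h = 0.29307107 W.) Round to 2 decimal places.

26.79 BTU/h

1 W = 3.41214 BTU per hour.
7.852 × 3.41214 ≈ 26.79 BTU/h.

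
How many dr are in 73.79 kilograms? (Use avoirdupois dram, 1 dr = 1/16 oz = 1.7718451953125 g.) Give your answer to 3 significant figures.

41600 dr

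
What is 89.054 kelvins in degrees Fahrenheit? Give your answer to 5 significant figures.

-299.37 °F

K = (°F + 459.67) × 5/9.
Applying the formula gives -299.37 °F.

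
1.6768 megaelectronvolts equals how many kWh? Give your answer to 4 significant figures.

7.463 × 10^-20 kilowatt-hours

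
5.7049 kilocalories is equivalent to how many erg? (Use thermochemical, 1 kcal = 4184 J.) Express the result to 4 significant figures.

2.387e+11 erg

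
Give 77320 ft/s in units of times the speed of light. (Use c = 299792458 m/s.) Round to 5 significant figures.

7.8612 × 10^-5 c

1 ft/s = 1.0167034 × 10^-9 c.
So 77320 × 1.0167034 × 10^-9 ≈ 7.8612 × 10^-5 c.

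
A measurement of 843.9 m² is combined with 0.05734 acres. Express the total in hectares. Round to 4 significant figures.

0.1076 hectares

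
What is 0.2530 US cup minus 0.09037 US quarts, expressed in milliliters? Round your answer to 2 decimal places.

0.2530 US cup = 59.8568 mL and 0.09037 US qt = 85.5219 mL.
59.8568 − 85.5219 ≈ -25.67 mL.

-25.67 mL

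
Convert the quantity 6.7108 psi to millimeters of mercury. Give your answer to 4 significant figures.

1 pound per square inch = 51.7149 mmHg.
6.7108 × 51.7149 ≈ 347.0 mmHg.

347.0 mmHg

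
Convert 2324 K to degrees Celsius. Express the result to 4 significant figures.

K = °C + 273.15.
Applying the formula gives 2051 °C.

2051 °C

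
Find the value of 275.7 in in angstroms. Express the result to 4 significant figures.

7.003e+10 Å

1 inch = 2.54000e+8 Å.
So 275.7 × 2.54000e+8 ≈ 7.003e+10 Å.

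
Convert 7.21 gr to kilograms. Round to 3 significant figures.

0.000467 kg

1 gr = 6.47989 × 10^-5 kilograms.
Thus 7.21 × 6.47989 × 10^-5 ≈ 0.000467 kg.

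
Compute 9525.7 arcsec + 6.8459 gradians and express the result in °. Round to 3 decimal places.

8.807 degrees

9525.7 arcsec = 2.64603 ° and 6.8459 grad = 6.16131 °.
2.64603 + 6.16131 ≈ 8.807 °.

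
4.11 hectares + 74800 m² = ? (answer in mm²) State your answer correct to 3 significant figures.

4.11 ha = 4.11000 × 10^10 mm² and 74800 m² = 7.48000 × 10^10 mm².
4.11000 × 10^10 + 7.48000 × 10^10 ≈ 1.16 × 10^11 mm².

1.16 × 10^11 mm²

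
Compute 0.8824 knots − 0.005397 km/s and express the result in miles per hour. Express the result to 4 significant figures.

-11.06 mph

0.8824 kn = 1.01545 mph and 0.005397 km/s = 12.0727 mph.
1.01545 − 12.0727 ≈ -11.06 mph.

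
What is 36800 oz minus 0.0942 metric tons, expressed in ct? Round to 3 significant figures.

36800 oz = 5.21631 × 10^6 ct and 0.0942 t = 471000 ct.
5.21631 × 10^6 − 471000 ≈ 4.75 × 10^6 ct.

4.75 × 10^6 ct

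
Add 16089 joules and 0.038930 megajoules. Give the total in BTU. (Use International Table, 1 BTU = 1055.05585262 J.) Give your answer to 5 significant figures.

16089 J = 15.2494 BTU and 0.038930 MJ = 36.8985 BTU.
15.2494 + 36.8985 ≈ 52.148 BTU.

52.148 British thermal units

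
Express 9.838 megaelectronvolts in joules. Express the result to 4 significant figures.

1 megaelectronvolt = 1.60218 × 10^-13 joules.
9.838 × 1.60218 × 10^-13 ≈ 1.576 × 10^-12 J.

1.576 × 10^-12 J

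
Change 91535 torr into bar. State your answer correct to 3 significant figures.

122 bar

1 torr = 0.00133322 bar.
So 91535 × 0.00133322 ≈ 122 bar.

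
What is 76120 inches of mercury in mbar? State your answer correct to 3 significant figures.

1 inHg = 33.8639 millibar.
Thus 76120 × 33.8639 ≈ 2.58 × 10^6 mbar.

2.58 × 10^6 mbar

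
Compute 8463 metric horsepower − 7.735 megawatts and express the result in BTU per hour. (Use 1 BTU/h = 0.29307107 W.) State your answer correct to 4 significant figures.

-5.154 × 10^6 BTU/h

8463 PS = 2.12390 × 10^7 BTU/h and 7.735 MW = 2.63929 × 10^7 BTU/h.
2.12390 × 10^7 − 2.63929 × 10^7 ≈ -5.154 × 10^6 BTU/h.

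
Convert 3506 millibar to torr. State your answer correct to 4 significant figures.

2630 torr

1 millibar = 0.750062 torr.
Thus 3506 × 0.750062 ≈ 2630 torr.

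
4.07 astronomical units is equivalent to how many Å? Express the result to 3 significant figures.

6.09 × 10^21 Å

1 astronomical unit = 1.49598 × 10^21 angstroms.
Then 4.07 × 1.49598 × 10^21 ≈ 6.09 × 10^21 Å.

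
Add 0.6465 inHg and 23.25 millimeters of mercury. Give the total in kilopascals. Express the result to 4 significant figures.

5.289 kPa

0.6465 inHg = 2.18930 kPa and 23.25 mmHg = 3.09975 kPa.
2.18930 + 3.09975 ≈ 5.289 kPa.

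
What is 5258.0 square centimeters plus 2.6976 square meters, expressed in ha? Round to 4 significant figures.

0.0003223 ha

5258.0 cm² = 5.25800 × 10^-5 ha and 2.6976 m² = 0.000269760 ha.
5.25800 × 10^-5 + 0.000269760 ≈ 0.0003223 ha.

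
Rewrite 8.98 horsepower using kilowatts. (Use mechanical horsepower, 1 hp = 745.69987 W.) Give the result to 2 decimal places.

1 horsepower = 0.745700 kW.
So 8.98 × 0.745700 ≈ 6.70 kW.

6.70 kW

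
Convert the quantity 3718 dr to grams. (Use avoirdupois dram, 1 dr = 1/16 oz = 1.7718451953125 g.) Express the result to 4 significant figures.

1 dram = 1.77185 g.
Then 3718 × 1.77185 ≈ 6588 g.

6588 grams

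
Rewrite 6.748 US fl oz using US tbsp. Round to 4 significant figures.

13.50 US tbsp

1 US fl oz = 2.00000 US tbsp.
6.748 × 2.00000 ≈ 13.50 US tbsp.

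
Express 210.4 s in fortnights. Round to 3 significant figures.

1 second = 8.26720 × 10^-7 fortnight.
So 210.4 × 8.26720 × 10^-7 ≈ 0.000174 fortnight.

0.000174 fortnight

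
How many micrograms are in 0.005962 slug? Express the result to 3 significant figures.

8.70e+7 μg

1 slug = 1.45939e+10 micrograms.
0.005962 × 1.45939e+10 ≈ 8.70e+7 μg.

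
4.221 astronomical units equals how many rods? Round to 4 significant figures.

1.256 × 10^11 rod

1 au = 2.97459 × 10^10 rod.
Then 4.221 × 2.97459 × 10^10 ≈ 1.256 × 10^11 rod.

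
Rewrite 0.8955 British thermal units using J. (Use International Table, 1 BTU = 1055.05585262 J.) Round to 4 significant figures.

944.8 joules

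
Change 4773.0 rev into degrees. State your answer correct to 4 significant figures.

1 rev = 360.000 °.
So 4773.0 × 360.000 ≈ 1.718 × 10^6 °.

1.718 × 10^6 degrees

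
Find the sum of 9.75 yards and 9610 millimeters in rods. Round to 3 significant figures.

3.68 rods

9.75 yd = 1.77273 rod and 9610 mm = 1.91084 rod.
1.77273 + 1.91084 ≈ 3.68 rod.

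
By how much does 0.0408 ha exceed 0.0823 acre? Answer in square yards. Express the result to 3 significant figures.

89.6 square yards

0.0408 ha = 487.964 yd² and 0.0823 acre = 398.332 yd².
487.964 − 398.332 ≈ 89.6 yd².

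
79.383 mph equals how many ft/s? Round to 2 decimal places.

116.43 ft/s

1 mile per hour = 1.46667 ft/s.
79.383 × 1.46667 ≈ 116.43 ft/s.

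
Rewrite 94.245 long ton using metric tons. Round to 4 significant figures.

95.76 t

1 long ton = 1.01605 metric tons.
94.245 × 1.01605 ≈ 95.76 t.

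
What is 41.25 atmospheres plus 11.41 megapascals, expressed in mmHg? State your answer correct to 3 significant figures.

117000 mmHg

41.25 atm = 31350.0 mmHg and 11.41 MPa = 85582.0 mmHg.
31350.0 + 85582.0 ≈ 117000 mmHg.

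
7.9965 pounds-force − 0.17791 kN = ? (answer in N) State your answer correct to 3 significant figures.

7.9965 lbf = 35.5702 N and 0.17791 kN = 177.910 N.
35.5702 − 177.910 ≈ -142 N.

-142 N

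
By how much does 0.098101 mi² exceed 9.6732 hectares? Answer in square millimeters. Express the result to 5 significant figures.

1.5735 × 10^11 square millimeters

0.098101 mi² = 2.54080 × 10^11 mm² and 9.6732 ha = 9.67320 × 10^10 mm².
2.54080 × 10^11 − 9.67320 × 10^10 ≈ 1.5735 × 10^11 mm².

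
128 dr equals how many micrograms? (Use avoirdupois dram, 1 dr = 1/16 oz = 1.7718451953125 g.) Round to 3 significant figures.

2.27e+8 μg

1 dr = 1.77185e+6 micrograms.
Then 128 × 1.77185e+6 ≈ 2.27e+8 μg.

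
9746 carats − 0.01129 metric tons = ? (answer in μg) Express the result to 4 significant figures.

9746 ct = 1.94920 × 10^9 μg and 0.01129 t = 1.12900 × 10^10 μg.
1.94920 × 10^9 − 1.12900 × 10^10 ≈ -9.341 × 10^9 μg.

-9.341 × 10^9 μg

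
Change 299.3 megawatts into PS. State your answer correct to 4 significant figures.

406900 metric horsepower

1 megawatt = 1359.62 metric horsepower.
Then 299.3 × 1359.62 ≈ 406900 PS.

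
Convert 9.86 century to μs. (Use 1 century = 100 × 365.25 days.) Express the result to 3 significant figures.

1 century = 3.15576e+15 μs.
9.86 × 3.15576e+15 ≈ 3.11e+16 μs.

3.11e+16 microseconds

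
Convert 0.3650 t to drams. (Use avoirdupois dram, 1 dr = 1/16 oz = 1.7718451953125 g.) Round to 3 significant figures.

1 t = 564383 dr.
Then 0.3650 × 564383 ≈ 206000 dr.

206000 dr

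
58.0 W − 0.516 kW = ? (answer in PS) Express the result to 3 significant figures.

-0.623 metric horsepower

58.0 W = 0.0788581 PS and 0.516 kW = 0.701565 PS.
0.0788581 − 0.701565 ≈ -0.623 PS.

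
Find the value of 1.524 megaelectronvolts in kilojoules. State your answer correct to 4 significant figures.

2.442e-16 kJ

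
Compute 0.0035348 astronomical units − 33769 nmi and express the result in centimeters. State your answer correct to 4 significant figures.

4.663 × 10^10 cm

0.0035348 au = 5.28799 × 10^10 cm and 33769 nmi = 6.25402 × 10^9 cm.
5.28799 × 10^10 − 6.25402 × 10^9 ≈ 4.663 × 10^10 cm.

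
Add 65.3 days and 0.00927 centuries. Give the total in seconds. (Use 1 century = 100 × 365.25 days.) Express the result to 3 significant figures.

3.49 × 10^7 s

65.3 d = 5.64192 × 10^6 s and 0.00927 century = 2.92539 × 10^7 s.
5.64192 × 10^6 + 2.92539 × 10^7 ≈ 3.49 × 10^7 s.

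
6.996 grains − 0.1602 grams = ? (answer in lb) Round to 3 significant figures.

0.000646 pounds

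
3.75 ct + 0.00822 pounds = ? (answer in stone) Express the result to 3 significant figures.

3.75 ct = 0.000118105 st and 0.00822 lb = 0.000587143 st.
0.000118105 + 0.000587143 ≈ 0.000705 st.

0.000705 stone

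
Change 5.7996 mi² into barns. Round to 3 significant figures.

1.50 × 10^35 barn

1 mi² = 2.58999 × 10^34 barns.
Then 5.7996 × 2.58999 × 10^34 ≈ 1.50 × 10^35 barn.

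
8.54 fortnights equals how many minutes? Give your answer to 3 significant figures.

172000 min

1 fortnight = 20160.0 min.
So 8.54 × 20160.0 ≈ 172000 min.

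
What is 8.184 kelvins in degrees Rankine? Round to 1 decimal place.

°R = K × 9/5.
Applying the formula gives 14.7 °R.

14.7 degrees Rankine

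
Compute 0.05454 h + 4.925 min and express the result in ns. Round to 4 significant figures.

4.918e+11 nanoseconds

0.05454 h = 1.96344e+11 ns and 4.925 min = 2.95500e+11 ns.
1.96344e+11 + 2.95500e+11 ≈ 4.918e+11 ns.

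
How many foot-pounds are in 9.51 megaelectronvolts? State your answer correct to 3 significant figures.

1.12 × 10^-12 ft·lbf

1 megaelectronvolt = 1.18170 × 10^-13 ft·lbf.
Thus 9.51 × 1.18170 × 10^-13 ≈ 1.12 × 10^-12 ft·lbf.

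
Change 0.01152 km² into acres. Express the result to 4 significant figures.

2.847 acre

1 square kilometer = 247.105 acres.
Thus 0.01152 × 247.105 ≈ 2.847 acre.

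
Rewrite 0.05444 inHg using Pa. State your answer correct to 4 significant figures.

184.4 pascals

1 inHg = 3386.39 pascals.
0.05444 × 3386.39 ≈ 184.4 Pa.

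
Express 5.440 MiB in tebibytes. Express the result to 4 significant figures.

5.188e-6 tebibytes

1 mebibyte = 9.53674e-7 TiB.
So 5.440 × 9.53674e-7 ≈ 5.188e-6 TiB.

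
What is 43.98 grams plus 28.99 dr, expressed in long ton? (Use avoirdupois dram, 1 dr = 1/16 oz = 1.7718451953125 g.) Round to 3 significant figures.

43.98 g = 4.32854e-5 long ton and 28.99 dr = 5.05545e-5 long ton.
4.32854e-5 + 5.05545e-5 ≈ 9.38e-5 long ton.

9.38e-5 long tons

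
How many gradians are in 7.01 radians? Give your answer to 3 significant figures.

446 gradians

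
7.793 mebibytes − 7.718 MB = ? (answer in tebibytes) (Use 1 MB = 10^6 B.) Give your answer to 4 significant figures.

7.793 MiB = 7.43198e-6 TiB and 7.718 MB = 7.01948e-6 TiB.
7.43198e-6 − 7.01948e-6 ≈ 4.125e-7 TiB.

4.125e-7 tebibytes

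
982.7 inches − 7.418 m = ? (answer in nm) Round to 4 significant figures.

1.754 × 10^10 nm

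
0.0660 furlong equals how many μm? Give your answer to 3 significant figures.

1.33e+7 micrometers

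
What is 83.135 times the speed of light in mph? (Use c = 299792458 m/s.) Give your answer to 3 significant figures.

1 c = 6.70617e+8 mph.
Thus 83.135 × 6.70617e+8 ≈ 5.58e+10 mph.

5.58e+10 mph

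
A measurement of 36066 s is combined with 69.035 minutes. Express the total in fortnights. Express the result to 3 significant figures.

0.0332 fortnight

36066 s = 0.0298165 fortnight and 69.035 min = 0.00342436 fortnight.
0.0298165 + 0.00342436 ≈ 0.0332 fortnight.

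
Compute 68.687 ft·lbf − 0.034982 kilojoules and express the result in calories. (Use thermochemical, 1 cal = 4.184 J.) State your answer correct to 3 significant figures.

13.9 cal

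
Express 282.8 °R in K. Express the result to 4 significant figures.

157.1 kelvins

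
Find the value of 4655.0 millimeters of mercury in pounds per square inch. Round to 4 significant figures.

90.01 psi

1 millimeter of mercury = 0.0193368 psi.
So 4655.0 × 0.0193368 ≈ 90.01 psi.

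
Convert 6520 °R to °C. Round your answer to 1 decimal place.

°R = (°C + 273.15) × 9/5.
Applying the formula gives 3349.1 °C.

3349.1 degrees Celsius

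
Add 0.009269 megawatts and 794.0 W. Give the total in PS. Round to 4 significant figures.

13.68 PS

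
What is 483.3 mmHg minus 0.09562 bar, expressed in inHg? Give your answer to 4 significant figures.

16.20 inHg

483.3 mmHg = 19.0276 inHg and 0.09562 bar = 2.82366 inHg.
19.0276 − 2.82366 ≈ 16.20 inHg.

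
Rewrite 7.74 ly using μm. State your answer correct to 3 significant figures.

1 ly = 9.46073e+21 μm.
Thus 7.74 × 9.46073e+21 ≈ 7.32e+22 μm.

7.32e+22 μm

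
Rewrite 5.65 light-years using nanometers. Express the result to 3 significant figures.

1 light-year = 9.46073e+24 nm.
So 5.65 × 9.46073e+24 ≈ 5.35e+25 nm.

5.35e+25 nanometers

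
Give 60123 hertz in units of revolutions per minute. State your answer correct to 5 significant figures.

3.6074 × 10^6 rpm

1 Hz = 60.0000 revolutions per minute.
Thus 60123 × 60.0000 ≈ 3.6074 × 10^6 rpm.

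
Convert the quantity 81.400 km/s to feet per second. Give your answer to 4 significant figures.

1 kilometer per second = 3280.84 ft/s.
So 81.400 × 3280.84 ≈ 267100 ft/s.

267100 ft/s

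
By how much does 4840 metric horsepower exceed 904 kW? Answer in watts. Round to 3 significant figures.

2.66 × 10^6 watts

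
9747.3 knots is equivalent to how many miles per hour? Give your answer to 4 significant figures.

11220 miles per hour

1 kn = 1.15078 miles per hour.
Then 9747.3 × 1.15078 ≈ 11220 mph.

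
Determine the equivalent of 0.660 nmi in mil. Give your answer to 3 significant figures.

1 nmi = 7.29134e+7 mils.
Then 0.660 × 7.29134e+7 ≈ 4.81e+7 mil.

4.81e+7 mil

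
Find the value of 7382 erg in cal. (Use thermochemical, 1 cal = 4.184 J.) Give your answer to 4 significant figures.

1 erg = 2.39006 × 10^-8 cal.
So 7382 × 2.39006 × 10^-8 ≈ 0.0001764 cal.

0.0001764 cal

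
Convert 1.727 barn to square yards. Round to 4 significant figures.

2.065 × 10^-28 yd²

1 barn = 1.19599 × 10^-28 yd².
Thus 1.727 × 1.19599 × 10^-28 ≈ 2.065 × 10^-28 yd².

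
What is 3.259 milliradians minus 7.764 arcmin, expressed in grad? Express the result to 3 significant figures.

3.259 mrad = 0.207474 grad and 7.764 arcmin = 0.143778 grad.
0.207474 − 0.143778 ≈ 0.0637 grad.

0.0637 grad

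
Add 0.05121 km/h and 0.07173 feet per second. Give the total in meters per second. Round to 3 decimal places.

0.036 meters per second

0.05121 km/h = 0.0142250 m/s and 0.07173 ft/s = 0.0218633 m/s.
0.0142250 + 0.0218633 ≈ 0.036 m/s.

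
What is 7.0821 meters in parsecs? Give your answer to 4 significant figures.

1 meter = 3.24078 × 10^-17 parsecs.
Then 7.0821 × 3.24078 × 10^-17 ≈ 2.295 × 10^-16 pc.

2.295 × 10^-16 parsecs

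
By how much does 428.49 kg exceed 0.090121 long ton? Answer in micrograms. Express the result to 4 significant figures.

3.369e+11 μg

428.49 kg = 4.28490e+11 μg and 0.090121 long ton = 9.15672e+10 μg.
4.28490e+11 − 9.15672e+10 ≈ 3.369e+11 μg.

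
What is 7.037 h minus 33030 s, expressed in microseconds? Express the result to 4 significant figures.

-7.697e+9 μs

7.037 h = 2.53332e+10 μs and 33030 s = 3.30300e+10 μs.
2.53332e+10 − 3.30300e+10 ≈ -7.697e+9 μs.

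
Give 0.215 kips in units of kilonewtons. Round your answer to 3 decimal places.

0.956 kN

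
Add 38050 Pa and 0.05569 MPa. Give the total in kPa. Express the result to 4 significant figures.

93.74 kilopascals

38050 Pa = 38.0500 kPa and 0.05569 MPa = 55.6900 kPa.
38.0500 + 55.6900 ≈ 93.74 kPa.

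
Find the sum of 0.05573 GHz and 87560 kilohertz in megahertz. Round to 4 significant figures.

0.05573 GHz = 55.7300 MHz and 87560 kHz = 87.5600 MHz.
55.7300 + 87.5600 ≈ 143.3 MHz.

143.3 megahertz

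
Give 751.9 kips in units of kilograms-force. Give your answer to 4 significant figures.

1 kip = 453.592 kilograms-force.
Thus 751.9 × 453.592 ≈ 341100 kgf.

341100 kgf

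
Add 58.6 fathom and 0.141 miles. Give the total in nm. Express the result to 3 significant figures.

3.34 × 10^11 nanometers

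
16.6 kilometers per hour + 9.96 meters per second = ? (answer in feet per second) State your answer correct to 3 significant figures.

16.6 km/h = 15.1283 ft/s and 9.96 m/s = 32.6772 ft/s.
15.1283 + 32.6772 ≈ 47.8 ft/s.

47.8 ft/s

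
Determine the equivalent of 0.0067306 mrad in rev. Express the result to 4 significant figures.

1.071 × 10^-6 revolutions

1 mrad = 0.000159155 rev.
0.0067306 × 0.000159155 ≈ 1.071 × 10^-6 rev.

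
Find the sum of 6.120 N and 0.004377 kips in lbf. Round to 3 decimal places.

6.120 N = 1.37583 lbf and 0.004377 kip = 4.37700 lbf.
1.37583 + 4.37700 ≈ 5.753 lbf.

5.753 lbf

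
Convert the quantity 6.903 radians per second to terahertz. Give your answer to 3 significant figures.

1.10e-12 THz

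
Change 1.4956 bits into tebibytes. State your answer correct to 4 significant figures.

1.700 × 10^-13 tebibytes

1 bit = 1.13687 × 10^-13 tebibytes.
1.4956 × 1.13687 × 10^-13 ≈ 1.700 × 10^-13 TiB.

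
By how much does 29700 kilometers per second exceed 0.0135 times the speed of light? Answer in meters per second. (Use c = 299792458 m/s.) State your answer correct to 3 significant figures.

29700 km/s = 2.97000 × 10^7 m/s and 0.0135 c = 4.04720 × 10^6 m/s.
2.97000 × 10^7 − 4.04720 × 10^6 ≈ 2.57 × 10^7 m/s.

2.57 × 10^7 m/s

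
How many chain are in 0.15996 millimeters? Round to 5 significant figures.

1 mm = 4.97097 × 10^-5 chain.
0.15996 × 4.97097 × 10^-5 ≈ 7.9516 × 10^-6 chain.

7.9516 × 10^-6 chain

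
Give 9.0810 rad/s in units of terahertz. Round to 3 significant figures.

1 radian per second = 1.59155 × 10^-13 THz.
Thus 9.0810 × 1.59155 × 10^-13 ≈ 1.45 × 10^-12 THz.

1.45 × 10^-12 terahertz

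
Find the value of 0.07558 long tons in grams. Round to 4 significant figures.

76790 grams

1 long ton = 1.01605e+6 grams.
Then 0.07558 × 1.01605e+6 ≈ 76790 g.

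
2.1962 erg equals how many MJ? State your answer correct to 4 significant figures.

2.196 × 10^-13 megajoules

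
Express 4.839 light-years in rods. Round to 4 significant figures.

9.103e+15 rod

1 light-year = 1.88116e+15 rod.
4.839 × 1.88116e+15 ≈ 9.103e+15 rod.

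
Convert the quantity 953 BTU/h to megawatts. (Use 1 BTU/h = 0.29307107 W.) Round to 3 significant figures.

0.000279 megawatts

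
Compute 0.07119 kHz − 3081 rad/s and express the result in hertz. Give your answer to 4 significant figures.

0.07119 kHz = 71.1900 Hz and 3081 rad/s = 490.356 Hz.
71.1900 − 490.356 ≈ -419.2 Hz.

-419.2 Hz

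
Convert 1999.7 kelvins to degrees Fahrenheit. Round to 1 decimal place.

3139.8 °F

K = (°F + 459.67) × 5/9.
Applying the formula gives 3139.8 °F.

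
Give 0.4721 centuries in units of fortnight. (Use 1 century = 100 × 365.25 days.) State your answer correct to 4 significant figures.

1 century = 2608.93 fortnight.
Then 0.4721 × 2608.93 ≈ 1232 fortnight.

1232 fortnight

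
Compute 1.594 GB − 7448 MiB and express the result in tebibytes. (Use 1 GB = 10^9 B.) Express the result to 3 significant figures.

-0.00565 tebibytes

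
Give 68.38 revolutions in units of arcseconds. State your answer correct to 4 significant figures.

1 rev = 1.29600e+6 arcsec.
Then 68.38 × 1.29600e+6 ≈ 8.862e+7 arcsec.

8.862e+7 arcseconds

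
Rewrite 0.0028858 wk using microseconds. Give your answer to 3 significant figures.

1 wk = 6.04800 × 10^11 microseconds.
So 0.0028858 × 6.04800 × 10^11 ≈ 1.75 × 10^9 μs.

1.75 × 10^9 μs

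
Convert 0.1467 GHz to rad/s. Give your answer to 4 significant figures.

1 GHz = 6.28319 × 10^9 rad/s.
0.1467 × 6.28319 × 10^9 ≈ 9.217 × 10^8 rad/s.

9.217 × 10^8 rad/s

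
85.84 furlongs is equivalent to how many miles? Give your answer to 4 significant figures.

1 furlong = 0.125000 mi.
Thus 85.84 × 0.125000 ≈ 10.73 mi.

10.73 mi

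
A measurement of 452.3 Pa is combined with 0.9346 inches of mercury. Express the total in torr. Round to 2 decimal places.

27.13 torr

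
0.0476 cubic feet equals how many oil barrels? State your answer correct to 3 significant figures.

1 ft³ = 0.178108 oil barrels.
Then 0.0476 × 0.178108 ≈ 0.00848 bbl.

0.00848 bbl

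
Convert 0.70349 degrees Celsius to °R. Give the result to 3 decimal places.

492.936 °R

°R = (°C + 273.15) × 9/5.
Applying the formula gives 492.936 °R.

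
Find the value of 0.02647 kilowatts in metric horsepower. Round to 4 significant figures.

0.03599 PS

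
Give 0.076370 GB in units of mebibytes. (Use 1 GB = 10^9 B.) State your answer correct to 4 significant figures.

1 GB = 953.674 MiB.
0.076370 × 953.674 ≈ 72.83 MiB.

72.83 MiB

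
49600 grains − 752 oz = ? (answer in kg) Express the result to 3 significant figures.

-18.1 kg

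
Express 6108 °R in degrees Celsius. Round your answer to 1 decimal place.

°R = (°C + 273.15) × 9/5.
Applying the formula gives 3120.2 °C.

3120.2 °C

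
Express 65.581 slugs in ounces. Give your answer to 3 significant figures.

33800 oz

1 slug = 514.785 ounces.
Thus 65.581 × 514.785 ≈ 33800 oz.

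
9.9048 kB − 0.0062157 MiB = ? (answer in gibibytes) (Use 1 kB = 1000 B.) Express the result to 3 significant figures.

3.15 × 10^-6 GiB

9.9048 kB = 9.22456 × 10^-6 GiB and 0.0062157 MiB = 6.07002 × 10^-6 GiB.
9.22456 × 10^-6 − 6.07002 × 10^-6 ≈ 3.15 × 10^-6 GiB.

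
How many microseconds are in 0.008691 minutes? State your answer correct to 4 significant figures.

1 minute = 6.00000 × 10^7 μs.
Thus 0.008691 × 6.00000 × 10^7 ≈ 521500 μs.

521500 μs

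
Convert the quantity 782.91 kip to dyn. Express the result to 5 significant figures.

1 kip = 4.44822 × 10^8 dyn.
Then 782.91 × 4.44822 × 10^8 ≈ 3.4826 × 10^11 dyn.

3.4826 × 10^11 dyn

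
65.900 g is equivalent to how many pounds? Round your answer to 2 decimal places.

1 g = 0.00220462 pounds.
65.900 × 0.00220462 ≈ 0.15 lb.

0.15 lb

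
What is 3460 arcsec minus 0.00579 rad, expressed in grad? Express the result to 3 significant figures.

0.699 grad

3460 arcsec = 1.06790 grad and 0.00579 rad = 0.368603 grad.
1.06790 − 0.368603 ≈ 0.699 grad.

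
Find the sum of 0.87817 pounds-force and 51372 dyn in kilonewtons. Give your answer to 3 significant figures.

0.00442 kN

0.87817 lbf = 0.00390629 kN and 51372 dyn = 0.000513720 kN.
0.00390629 + 0.000513720 ≈ 0.00442 kN.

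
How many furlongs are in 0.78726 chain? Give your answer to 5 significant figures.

0.078726 furlongs

1 chain = 0.100000 furlongs.
Thus 0.78726 × 0.100000 ≈ 0.078726 furlong.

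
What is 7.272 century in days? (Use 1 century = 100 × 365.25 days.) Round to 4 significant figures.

1 century = 36525.0 d.
So 7.272 × 36525.0 ≈ 265600 d.

265600 d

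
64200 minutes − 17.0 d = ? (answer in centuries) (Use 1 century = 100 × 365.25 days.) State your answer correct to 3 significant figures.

0.000755 century

64200 min = 0.00122063 century and 17.0 d = 0.000465435 century.
0.00122063 − 0.000465435 ≈ 0.000755 century.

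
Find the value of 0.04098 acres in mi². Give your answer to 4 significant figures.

6.403e-5 square miles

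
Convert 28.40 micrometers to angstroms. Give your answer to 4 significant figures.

284000 Å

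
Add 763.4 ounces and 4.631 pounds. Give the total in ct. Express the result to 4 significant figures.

118700 ct

763.4 oz = 108210 ct and 4.631 lb = 10502.9 ct.
108210 + 10502.9 ≈ 118700 ct.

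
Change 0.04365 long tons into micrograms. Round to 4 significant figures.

4.435e+10 micrograms

1 long ton = 1.01605e+12 μg.
So 0.04365 × 1.01605e+12 ≈ 4.435e+10 μg.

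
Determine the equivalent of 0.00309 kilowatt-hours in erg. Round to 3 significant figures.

1.11e+11 erg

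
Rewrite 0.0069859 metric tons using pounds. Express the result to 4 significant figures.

15.40 lb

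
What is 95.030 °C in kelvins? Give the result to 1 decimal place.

K = °C + 273.15.
Applying the formula gives 368.2 K.

368.2 kelvins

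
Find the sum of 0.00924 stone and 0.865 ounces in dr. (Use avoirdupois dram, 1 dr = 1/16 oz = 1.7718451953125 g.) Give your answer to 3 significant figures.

0.00924 st = 33.1162 dr and 0.865 oz = 13.8400 dr.
33.1162 + 13.8400 ≈ 47.0 dr.

47.0 drams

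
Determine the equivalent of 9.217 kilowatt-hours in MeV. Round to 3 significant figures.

1 kWh = 2.24694e+19 MeV.
So 9.217 × 2.24694e+19 ≈ 2.07e+20 MeV.

2.07e+20 MeV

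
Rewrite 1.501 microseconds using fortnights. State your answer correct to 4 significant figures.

1 μs = 8.26720e-13 fortnights.
So 1.501 × 8.26720e-13 ≈ 1.241e-12 fortnight.

1.241e-12 fortnight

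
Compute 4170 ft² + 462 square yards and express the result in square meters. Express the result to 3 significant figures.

774 square meters

4170 ft² = 387.406 m² and 462 yd² = 386.291 m².
387.406 + 386.291 ≈ 774 m².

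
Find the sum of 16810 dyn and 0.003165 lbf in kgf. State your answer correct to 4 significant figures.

0.01858 kilograms-force

16810 dyn = 0.0171414 kgf and 0.003165 lbf = 0.00143562 kgf.
0.0171414 + 0.00143562 ≈ 0.01858 kgf.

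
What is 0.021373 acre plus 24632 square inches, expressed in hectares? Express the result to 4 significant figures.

0.01024 ha

0.021373 acre = 0.00864935 ha and 24632 in² = 0.00158916 ha.
0.00864935 + 0.00158916 ≈ 0.01024 ha.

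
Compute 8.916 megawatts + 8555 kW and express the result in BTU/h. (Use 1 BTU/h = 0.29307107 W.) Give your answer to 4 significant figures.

8.916 MW = 3.04227 × 10^7 BTU/h and 8555 kW = 2.91909 × 10^7 BTU/h.
3.04227 × 10^7 + 2.91909 × 10^7 ≈ 5.961 × 10^7 BTU/h.

5.961 × 10^7 BTU/h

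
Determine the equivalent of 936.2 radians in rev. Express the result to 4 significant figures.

1 rad = 0.159155 rev.
So 936.2 × 0.159155 ≈ 149.0 rev.

149.0 revolutions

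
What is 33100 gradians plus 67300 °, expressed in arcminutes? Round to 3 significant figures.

5.83e+6 arcminutes

33100 grad = 1.78740e+6 arcmin and 67300 ° = 4.03800e+6 arcmin.
1.78740e+6 + 4.03800e+6 ≈ 5.83e+6 arcmin.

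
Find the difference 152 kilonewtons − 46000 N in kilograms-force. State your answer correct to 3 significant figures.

10800 kgf

152 kN = 15499.7 kgf and 46000 N = 4690.69 kgf.
15499.7 − 4690.69 ≈ 10800 kgf.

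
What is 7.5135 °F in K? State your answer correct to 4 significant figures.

K = (°F + 459.67) × 5/9.
Applying the formula gives 259.5 K.

259.5 K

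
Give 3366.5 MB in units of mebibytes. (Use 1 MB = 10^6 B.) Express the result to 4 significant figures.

1 megabyte = 0.953674 mebibytes.
Then 3366.5 × 0.953674 ≈ 3211 MiB.

3211 mebibytes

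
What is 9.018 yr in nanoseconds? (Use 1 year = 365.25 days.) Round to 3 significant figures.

1 yr = 3.15576e+16 ns.
So 9.018 × 3.15576e+16 ≈ 2.85e+17 ns.

2.85e+17 nanoseconds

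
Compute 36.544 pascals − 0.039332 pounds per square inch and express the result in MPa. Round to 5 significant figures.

-0.00023464 MPa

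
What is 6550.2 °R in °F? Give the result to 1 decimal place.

6090.5 °F

°R = °F + 459.67.
Applying the formula gives 6090.5 °F.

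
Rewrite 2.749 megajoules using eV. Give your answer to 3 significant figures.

1.72 × 10^25 electronvolts

1 MJ = 6.24151 × 10^24 eV.
Thus 2.749 × 6.24151 × 10^24 ≈ 1.72 × 10^25 eV.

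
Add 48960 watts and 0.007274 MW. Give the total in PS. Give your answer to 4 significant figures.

48960 W = 66.5671 PS and 0.007274 MW = 9.88989 PS.
66.5671 + 9.88989 ≈ 76.46 PS.

76.46 metric horsepower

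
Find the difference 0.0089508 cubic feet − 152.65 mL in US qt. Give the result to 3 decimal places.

0.107 US qt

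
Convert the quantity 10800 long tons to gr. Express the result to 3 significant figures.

1 long ton = 1.56800 × 10^7 grains.
10800 × 1.56800 × 10^7 ≈ 1.69 × 10^11 gr.

1.69 × 10^11 gr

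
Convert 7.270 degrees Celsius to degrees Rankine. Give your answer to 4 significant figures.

504.8 °R

°R = (°C + 273.15) × 9/5.
Applying the formula gives 504.8 °R.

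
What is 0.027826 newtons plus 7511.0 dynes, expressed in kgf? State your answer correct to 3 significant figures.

0.0105 kgf

0.027826 N = 0.00283746 kgf and 7511.0 dyn = 0.00765909 kgf.
0.00283746 + 0.00765909 ≈ 0.0105 kgf.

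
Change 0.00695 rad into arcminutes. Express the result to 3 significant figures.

23.9 arcmin

1 radian = 3437.75 arcminutes.
Then 0.00695 × 3437.75 ≈ 23.9 arcmin.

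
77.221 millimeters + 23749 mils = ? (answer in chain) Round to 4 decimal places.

77.221 mm = 0.00383863 chain and 23749 mil = 0.0299861 chain.
0.00383863 + 0.0299861 ≈ 0.0338 chain.

0.0338 chains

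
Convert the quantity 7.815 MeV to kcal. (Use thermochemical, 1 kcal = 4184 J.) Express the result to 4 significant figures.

1 MeV = 3.82929e-17 kcal.
Thus 7.815 × 3.82929e-17 ≈ 2.993e-16 kcal.

2.993e-16 kcal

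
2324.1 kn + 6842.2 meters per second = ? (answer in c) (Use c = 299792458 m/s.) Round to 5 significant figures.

2324.1 kn = 3.98816 × 10^-6 c and 6842.2 m/s = 2.28231 × 10^-5 c.
3.98816 × 10^-6 + 2.28231 × 10^-5 ≈ 2.6811 × 10^-5 c.

2.6811 × 10^-5 times the speed of light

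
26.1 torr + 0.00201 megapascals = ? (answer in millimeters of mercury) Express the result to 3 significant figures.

41.2 millimeters of mercury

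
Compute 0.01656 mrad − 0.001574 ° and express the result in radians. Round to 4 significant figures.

0.01656 mrad = 1.65600e-5 rad and 0.001574 ° = 2.74715e-5 rad.
1.65600e-5 − 2.74715e-5 ≈ -1.091e-5 rad.

-1.091e-5 rad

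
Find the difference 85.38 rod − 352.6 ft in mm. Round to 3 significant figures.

322000 millimeters

85.38 rod = 429393 mm and 352.6 ft = 107472 mm.
429393 − 107472 ≈ 322000 mm.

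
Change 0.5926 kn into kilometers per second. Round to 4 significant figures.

1 kn = 0.000514444 km/s.
Then 0.5926 × 0.000514444 ≈ 0.0003049 km/s.

0.0003049 km/s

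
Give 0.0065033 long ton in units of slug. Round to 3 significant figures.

0.453 slug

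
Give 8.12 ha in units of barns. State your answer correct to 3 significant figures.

8.12 × 10^32 barn

1 ha = 1.00000 × 10^32 barn.
Then 8.12 × 1.00000 × 10^32 ≈ 8.12 × 10^32 barn.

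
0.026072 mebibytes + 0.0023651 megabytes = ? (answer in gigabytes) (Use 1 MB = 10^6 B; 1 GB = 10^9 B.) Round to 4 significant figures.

2.970 × 10^-5 GB

0.026072 MiB = 2.73385 × 10^-5 GB and 0.0023651 MB = 2.36510 × 10^-6 GB.
2.73385 × 10^-5 + 2.36510 × 10^-6 ≈ 2.970 × 10^-5 GB.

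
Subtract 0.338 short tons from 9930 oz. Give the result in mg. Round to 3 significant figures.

9930 oz = 2.81511e+8 mg and 0.338 short ton = 3.06628e+8 mg.
2.81511e+8 − 3.06628e+8 ≈ -2.51e+7 mg.

-2.51e+7 mg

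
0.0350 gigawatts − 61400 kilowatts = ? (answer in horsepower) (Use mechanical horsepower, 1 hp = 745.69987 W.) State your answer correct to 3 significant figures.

-35400 horsepower

0.0350 GW = 46935.8 hp and 61400 kW = 82338.8 hp.
46935.8 − 82338.8 ≈ -35400 hp.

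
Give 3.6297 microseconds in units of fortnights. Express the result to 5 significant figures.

3.0007 × 10^-12 fortnight

1 microsecond = 8.26720 × 10^-13 fortnight.
Then 3.6297 × 8.26720 × 10^-13 ≈ 3.0007 × 10^-12 fortnight.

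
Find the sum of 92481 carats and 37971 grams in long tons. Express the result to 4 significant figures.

0.05558 long ton

92481 ct = 0.0182041 long ton and 37971 g = 0.0373713 long ton.
0.0182041 + 0.0373713 ≈ 0.05558 long ton.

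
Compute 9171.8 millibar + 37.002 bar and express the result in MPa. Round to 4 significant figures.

4.617 MPa

9171.8 mbar = 0.917180 MPa and 37.002 bar = 3.70020 MPa.
0.917180 + 3.70020 ≈ 4.617 MPa.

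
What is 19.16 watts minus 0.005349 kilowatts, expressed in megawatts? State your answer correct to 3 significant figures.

19.16 W = 1.91600 × 10^-5 MW and 0.005349 kW = 5.34900 × 10^-6 MW.
1.91600 × 10^-5 − 5.34900 × 10^-6 ≈ 1.38 × 10^-5 MW.

1.38 × 10^-5 MW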